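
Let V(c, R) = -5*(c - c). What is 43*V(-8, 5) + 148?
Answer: 148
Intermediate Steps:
V(c, R) = 0 (V(c, R) = -5*0 = 0)
43*V(-8, 5) + 148 = 43*0 + 148 = 0 + 148 = 148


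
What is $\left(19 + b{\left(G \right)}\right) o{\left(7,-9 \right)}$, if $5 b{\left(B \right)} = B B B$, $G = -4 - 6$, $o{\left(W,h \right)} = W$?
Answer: $-1267$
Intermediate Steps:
$G = -10$
$b{\left(B \right)} = \frac{B^{3}}{5}$ ($b{\left(B \right)} = \frac{B B B}{5} = \frac{B^{2} B}{5} = \frac{B^{3}}{5}$)
$\left(19 + b{\left(G \right)}\right) o{\left(7,-9 \right)} = \left(19 + \frac{\left(-10\right)^{3}}{5}\right) 7 = \left(19 + \frac{1}{5} \left(-1000\right)\right) 7 = \left(19 - 200\right) 7 = \left(-181\right) 7 = -1267$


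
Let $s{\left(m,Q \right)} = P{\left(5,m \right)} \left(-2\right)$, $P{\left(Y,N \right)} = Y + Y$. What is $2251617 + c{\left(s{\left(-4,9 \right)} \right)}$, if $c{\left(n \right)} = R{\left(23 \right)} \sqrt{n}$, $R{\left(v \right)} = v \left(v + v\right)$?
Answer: $2251617 + 2116 i \sqrt{5} \approx 2.2516 \cdot 10^{6} + 4731.5 i$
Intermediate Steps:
$P{\left(Y,N \right)} = 2 Y$
$R{\left(v \right)} = 2 v^{2}$ ($R{\left(v \right)} = v 2 v = 2 v^{2}$)
$s{\left(m,Q \right)} = -20$ ($s{\left(m,Q \right)} = 2 \cdot 5 \left(-2\right) = 10 \left(-2\right) = -20$)
$c{\left(n \right)} = 1058 \sqrt{n}$ ($c{\left(n \right)} = 2 \cdot 23^{2} \sqrt{n} = 2 \cdot 529 \sqrt{n} = 1058 \sqrt{n}$)
$2251617 + c{\left(s{\left(-4,9 \right)} \right)} = 2251617 + 1058 \sqrt{-20} = 2251617 + 1058 \cdot 2 i \sqrt{5} = 2251617 + 2116 i \sqrt{5}$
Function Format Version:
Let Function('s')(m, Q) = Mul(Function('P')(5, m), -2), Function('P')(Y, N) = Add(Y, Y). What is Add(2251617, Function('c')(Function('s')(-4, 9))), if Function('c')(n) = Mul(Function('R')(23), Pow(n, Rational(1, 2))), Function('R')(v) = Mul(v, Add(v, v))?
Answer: Add(2251617, Mul(2116, I, Pow(5, Rational(1, 2)))) ≈ Add(2.2516e+6, Mul(4731.5, I))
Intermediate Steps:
Function('P')(Y, N) = Mul(2, Y)
Function('R')(v) = Mul(2, Pow(v, 2)) (Function('R')(v) = Mul(v, Mul(2, v)) = Mul(2, Pow(v, 2)))
Function('s')(m, Q) = -20 (Function('s')(m, Q) = Mul(Mul(2, 5), -2) = Mul(10, -2) = -20)
Function('c')(n) = Mul(1058, Pow(n, Rational(1, 2))) (Function('c')(n) = Mul(Mul(2, Pow(23, 2)), Pow(n, Rational(1, 2))) = Mul(Mul(2, 529), Pow(n, Rational(1, 2))) = Mul(1058, Pow(n, Rational(1, 2))))
Add(2251617, Function('c')(Function('s')(-4, 9))) = Add(2251617, Mul(1058, Pow(-20, Rational(1, 2)))) = Add(2251617, Mul(1058, Mul(2, I, Pow(5, Rational(1, 2))))) = Add(2251617, Mul(2116, I, Pow(5, Rational(1, 2))))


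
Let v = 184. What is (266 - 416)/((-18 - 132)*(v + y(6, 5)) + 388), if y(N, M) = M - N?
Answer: 75/13531 ≈ 0.0055428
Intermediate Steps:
(266 - 416)/((-18 - 132)*(v + y(6, 5)) + 388) = (266 - 416)/((-18 - 132)*(184 + (5 - 1*6)) + 388) = -150/(-150*(184 + (5 - 6)) + 388) = -150/(-150*(184 - 1) + 388) = -150/(-150*183 + 388) = -150/(-27450 + 388) = -150/(-27062) = -150*(-1/27062) = 75/13531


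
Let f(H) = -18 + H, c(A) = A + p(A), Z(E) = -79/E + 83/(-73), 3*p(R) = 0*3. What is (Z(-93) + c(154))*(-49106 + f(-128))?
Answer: -51397121608/6789 ≈ -7.5706e+6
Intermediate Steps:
p(R) = 0 (p(R) = (0*3)/3 = (1/3)*0 = 0)
Z(E) = -83/73 - 79/E (Z(E) = -79/E + 83*(-1/73) = -79/E - 83/73 = -83/73 - 79/E)
c(A) = A (c(A) = A + 0 = A)
(Z(-93) + c(154))*(-49106 + f(-128)) = ((-83/73 - 79/(-93)) + 154)*(-49106 + (-18 - 128)) = ((-83/73 - 79*(-1/93)) + 154)*(-49106 - 146) = ((-83/73 + 79/93) + 154)*(-49252) = (-1952/6789 + 154)*(-49252) = (1043554/6789)*(-49252) = -51397121608/6789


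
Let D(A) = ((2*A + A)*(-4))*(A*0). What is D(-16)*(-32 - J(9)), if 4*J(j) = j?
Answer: 0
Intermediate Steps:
D(A) = 0 (D(A) = ((3*A)*(-4))*0 = -12*A*0 = 0)
J(j) = j/4
D(-16)*(-32 - J(9)) = 0*(-32 - 9/4) = 0*(-137/4) = 0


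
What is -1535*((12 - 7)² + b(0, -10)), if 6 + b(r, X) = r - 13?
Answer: -9210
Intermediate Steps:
b(r, X) = -19 + r (b(r, X) = -6 + (r - 13) = -6 + (-13 + r) = -19 + r)
-1535*((12 - 7)² + b(0, -10)) = -1535*((12 - 7)² + (-19 + 0)) = -1535*(5² - 19) = -1535*(25 - 19) = -1535*6 = -9210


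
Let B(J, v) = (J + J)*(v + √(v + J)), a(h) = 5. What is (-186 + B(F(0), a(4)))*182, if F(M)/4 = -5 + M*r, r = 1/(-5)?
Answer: -70252 - 7280*I*√15 ≈ -70252.0 - 28195.0*I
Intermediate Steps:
r = -⅕ (r = 1*(-⅕) = -⅕ ≈ -0.20000)
F(M) = -20 - 4*M/5 (F(M) = 4*(-5 + M*(-⅕)) = 4*(-5 - M/5) = -20 - 4*M/5)
B(J, v) = 2*J*(v + √(J + v)) (B(J, v) = (2*J)*(v + √(J + v)) = 2*J*(v + √(J + v)))
(-186 + B(F(0), a(4)))*182 = (-186 + 2*(-20 - ⅘*0)*(5 + √((-20 - ⅘*0) + 5)))*182 = (-186 + 2*(-20 + 0)*(5 + √((-20 + 0) + 5)))*182 = (-186 + 2*(-20)*(5 + √(-20 + 5)))*182 = (-186 + 2*(-20)*(5 + √(-15)))*182 = (-186 + 2*(-20)*(5 + I*√15))*182 = (-186 + (-200 - 40*I*√15))*182 = (-386 - 40*I*√15)*182 = -70252 - 7280*I*√15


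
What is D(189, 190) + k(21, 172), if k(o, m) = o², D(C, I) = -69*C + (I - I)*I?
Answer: -12600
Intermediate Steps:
D(C, I) = -69*C (D(C, I) = -69*C + 0*I = -69*C + 0 = -69*C)
D(189, 190) + k(21, 172) = -69*189 + 21² = -13041 + 441 = -12600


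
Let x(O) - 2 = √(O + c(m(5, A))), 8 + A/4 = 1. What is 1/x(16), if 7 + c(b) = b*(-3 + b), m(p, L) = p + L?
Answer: -2/603 + √607/603 ≈ 0.037541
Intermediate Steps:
A = -28 (A = -32 + 4*1 = -32 + 4 = -28)
m(p, L) = L + p
c(b) = -7 + b*(-3 + b)
x(O) = 2 + √(591 + O) (x(O) = 2 + √(O + (-7 + (-28 + 5)² - 3*(-28 + 5))) = 2 + √(O + (-7 + (-23)² - 3*(-23))) = 2 + √(O + (-7 + 529 + 69)) = 2 + √(O + 591) = 2 + √(591 + O))
1/x(16) = 1/(2 + √(591 + 16)) = 1/(2 + √607)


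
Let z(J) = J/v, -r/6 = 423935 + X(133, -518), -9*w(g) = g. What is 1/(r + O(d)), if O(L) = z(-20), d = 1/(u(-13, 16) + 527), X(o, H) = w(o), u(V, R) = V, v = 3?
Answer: -1/2543528 ≈ -3.9315e-7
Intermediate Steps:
w(g) = -g/9
X(o, H) = -o/9
r = -7630564/3 (r = -6*(423935 - ⅑*133) = -6*(423935 - 133/9) = -6*3815282/9 = -7630564/3 ≈ -2.5435e+6)
d = 1/514 (d = 1/(-13 + 527) = 1/514 ≈ 0.0019455)
z(J) = J/3
O(L) = -20/3 (O(L) = (⅓)*(-20) = -20/3)
1/(r + O(d)) = 1/(-7630564/3 - 20/3) = 1/(-2543528) = -1/2543528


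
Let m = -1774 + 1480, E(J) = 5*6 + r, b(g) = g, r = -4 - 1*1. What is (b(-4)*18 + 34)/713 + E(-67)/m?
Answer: -28997/209622 ≈ -0.13833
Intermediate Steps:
r = -5 (r = -4 - 1 = -5)
E(J) = 25 (E(J) = 5*6 - 5 = 30 - 5 = 25)
m = -294
(b(-4)*18 + 34)/713 + E(-67)/m = (-4*18 + 34)/713 + 25/(-294) = (-72 + 34)*(1/713) + 25*(-1/294) = -38*1/713 - 25/294 = -38/713 - 25/294 = -28997/209622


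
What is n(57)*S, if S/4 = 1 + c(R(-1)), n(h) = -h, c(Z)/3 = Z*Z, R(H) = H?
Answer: -912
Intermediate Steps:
c(Z) = 3*Z² (c(Z) = 3*(Z*Z) = 3*Z²)
S = 16 (S = 4*(1 + 3*(-1)²) = 4*(1 + 3*1) = 4*(1 + 3) = 4*4 = 16)
n(57)*S = -1*57*16 = -57*16 = -912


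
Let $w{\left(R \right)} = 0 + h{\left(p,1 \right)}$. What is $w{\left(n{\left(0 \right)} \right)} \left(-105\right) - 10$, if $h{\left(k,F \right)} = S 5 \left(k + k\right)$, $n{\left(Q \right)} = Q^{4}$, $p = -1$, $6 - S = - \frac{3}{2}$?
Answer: $7865$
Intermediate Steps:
$S = \frac{15}{2}$ ($S = 6 - - \frac{3}{2} = 6 + \frac{3}{2} = \frac{15}{2} \approx 7.5$)
$h{\left(k,F \right)} = 75 k$ ($h{\left(k,F \right)} = \frac{15 \cdot 5 \left(k + k\right)}{2} = \frac{15 \cdot 5 \cdot 2 k}{2} = \frac{15 \cdot 10 k}{2} = 75 k$)
$w{\left(R \right)} = -75$ ($w{\left(R \right)} = 0 + 75 \left(-1\right) = 0 - 75 = -75$)
$w{\left(n{\left(0 \right)} \right)} \left(-105\right) - 10 = \left(-75\right) \left(-105\right) - 10 = 7875 - 10 = 7865$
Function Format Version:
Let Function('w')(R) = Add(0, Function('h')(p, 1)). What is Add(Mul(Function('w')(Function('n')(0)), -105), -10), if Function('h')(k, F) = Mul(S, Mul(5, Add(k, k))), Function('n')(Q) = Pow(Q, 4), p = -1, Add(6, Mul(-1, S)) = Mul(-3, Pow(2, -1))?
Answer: 7865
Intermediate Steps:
S = Rational(15, 2) (S = Add(6, Mul(-1, Mul(-3, Pow(2, -1)))) = Add(6, Mul(-1, Mul(-3, Rational(1, 2)))) = Add(6, Mul(-1, Rational(-3, 2))) = Add(6, Rational(3, 2)) = Rational(15, 2) ≈ 7.5000)
Function('h')(k, F) = Mul(75, k) (Function('h')(k, F) = Mul(Rational(15, 2), Mul(5, Add(k, k))) = Mul(Rational(15, 2), Mul(5, Mul(2, k))) = Mul(Rational(15, 2), Mul(10, k)) = Mul(75, k))
Function('w')(R) = -75 (Function('w')(R) = Add(0, Mul(75, -1)) = Add(0, -75) = -75)
Add(Mul(Function('w')(Function('n')(0)), -105), -10) = Add(Mul(-75, -105), -10) = Add(7875, -10) = 7865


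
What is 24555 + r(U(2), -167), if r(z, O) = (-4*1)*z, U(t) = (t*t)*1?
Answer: 24539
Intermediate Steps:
U(t) = t² (U(t) = t²*1 = t²)
r(z, O) = -4*z
24555 + r(U(2), -167) = 24555 - 4*2² = 24555 - 4*4 = 24555 - 16 = 24539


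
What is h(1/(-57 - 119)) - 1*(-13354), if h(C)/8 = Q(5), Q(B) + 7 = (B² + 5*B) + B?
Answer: 13738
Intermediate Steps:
Q(B) = -7 + B² + 6*B (Q(B) = -7 + ((B² + 5*B) + B) = -7 + (B² + 6*B) = -7 + B² + 6*B)
h(C) = 384 (h(C) = 8*(-7 + 5² + 6*5) = 8*(-7 + 25 + 30) = 8*48 = 384)
h(1/(-57 - 119)) - 1*(-13354) = 384 - 1*(-13354) = 384 + 13354 = 13738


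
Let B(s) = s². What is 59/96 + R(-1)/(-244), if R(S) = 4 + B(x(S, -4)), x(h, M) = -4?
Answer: 3119/5856 ≈ 0.53262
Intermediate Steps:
R(S) = 20 (R(S) = 4 + (-4)² = 4 + 16 = 20)
59/96 + R(-1)/(-244) = 59/96 + 20/(-244) = 59*(1/96) + 20*(-1/244) = 59/96 - 5/61 = 3119/5856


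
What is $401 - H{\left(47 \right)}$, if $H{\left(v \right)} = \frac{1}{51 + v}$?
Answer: $\frac{39297}{98} \approx 400.99$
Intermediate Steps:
$401 - H{\left(47 \right)} = 401 - \frac{1}{51 + 47} = 401 - \frac{1}{98} = \frac{39297}{98}$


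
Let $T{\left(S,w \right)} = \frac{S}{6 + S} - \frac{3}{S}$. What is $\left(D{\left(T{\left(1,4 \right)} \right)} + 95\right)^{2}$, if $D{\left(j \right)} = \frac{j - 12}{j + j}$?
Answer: $\frac{238144}{25} \approx 9525.8$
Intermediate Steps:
$T{\left(S,w \right)} = - \frac{3}{S} + \frac{S}{6 + S}$
$D{\left(j \right)} = \frac{-12 + j}{2 j}$
$\left(D{\left(T{\left(1,4 \right)} \right)} + 95\right)^{2} = \left(\frac{-12 + \frac{-18 + 1^{2} - 3}{1 \left(6 + 1\right)}}{2 \frac{-18 + 1^{2} - 3}{1 \left(6 + 1\right)}} + 95\right)^{2} = \left(\frac{-12 + 1 \cdot \frac{1}{7} \left(-18 + 1 - 3\right)}{2 \cdot 1 \cdot \frac{1}{7} \left(-18 + 1 - 3\right)} + 95\right)^{2} = \left(\frac{-12 + 1 \cdot \frac{1}{7} \left(-20\right)}{2 \cdot 1 \cdot \frac{1}{7} \left(-20\right)} + 95\right)^{2} = \left(\frac{-12 - \frac{20}{7}}{2 \left(- \frac{20}{7}\right)} + 95\right)^{2} = \left(\frac{1}{2} \left(- \frac{7}{20}\right) \left(- \frac{104}{7}\right) + 95\right)^{2} = \left(\frac{13}{5} + 95\right)^{2} = \left(\frac{488}{5}\right)^{2} = \frac{238144}{25}$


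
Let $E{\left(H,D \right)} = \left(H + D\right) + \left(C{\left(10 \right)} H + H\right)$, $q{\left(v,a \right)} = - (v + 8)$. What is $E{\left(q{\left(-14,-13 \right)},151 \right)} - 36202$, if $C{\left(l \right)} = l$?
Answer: $-35979$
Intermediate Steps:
$q{\left(v,a \right)} = -8 - v$ ($q{\left(v,a \right)} = - (8 + v) = -8 - v$)
$E{\left(H,D \right)} = D + 12 H$ ($E{\left(H,D \right)} = \left(H + D\right) + \left(10 H + H\right) = \left(D + H\right) + 11 H = D + 12 H$)
$E{\left(q{\left(-14,-13 \right)},151 \right)} - 36202 = \left(151 + 12 \left(-8 - -14\right)\right) - 36202 = \left(151 + 12 \left(-8 + 14\right)\right) - 36202 = \left(151 + 12 \cdot 6\right) - 36202 = \left(151 + 72\right) - 36202 = 223 - 36202 = -35979$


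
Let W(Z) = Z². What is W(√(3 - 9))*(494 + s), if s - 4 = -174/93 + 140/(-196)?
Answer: -645030/217 ≈ -2972.5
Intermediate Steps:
s = 307/217 (s = 4 + (-174/93 + 140/(-196)) = 4 + (-174*1/93 + 140*(-1/196)) = 4 + (-58/31 - 5/7) = 4 - 561/217 = 307/217 ≈ 1.4147)
W(√(3 - 9))*(494 + s) = (√(3 - 9))²*(494 + 307/217) = (√(-6))²*(107505/217) = (I*√6)²*(107505/217) = -6*107505/217 = -645030/217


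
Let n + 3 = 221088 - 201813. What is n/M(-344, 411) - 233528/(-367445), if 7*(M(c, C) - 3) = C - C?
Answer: 2360700208/367445 ≈ 6424.6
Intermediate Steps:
M(c, C) = 3 (M(c, C) = 3 + (C - C)/7 = 3 + (⅐)*0 = 3 + 0 = 3)
n = 19272 (n = -3 + (221088 - 201813) = -3 + 19275 = 19272)
n/M(-344, 411) - 233528/(-367445) = 19272/3 - 233528/(-367445) = 19272*(⅓) - 233528*(-1/367445) = 6424 + 233528/367445 = 2360700208/367445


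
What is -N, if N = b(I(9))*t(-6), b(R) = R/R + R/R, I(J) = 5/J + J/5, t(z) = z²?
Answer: -72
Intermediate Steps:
I(J) = 5/J + J/5 (I(J) = 5/J + J*(⅕) = 5/J + J/5)
b(R) = 2 (b(R) = 1 + 1 = 2)
N = 72 (N = 2*(-6)² = 2*36 = 72)
-N = -1*72 = -72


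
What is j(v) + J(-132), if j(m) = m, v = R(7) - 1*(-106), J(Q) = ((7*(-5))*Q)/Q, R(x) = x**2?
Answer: 120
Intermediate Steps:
J(Q) = -35 (J(Q) = (-35*Q)/Q = -35)
v = 155 (v = 7**2 - 1*(-106) = 49 + 106 = 155)
j(v) + J(-132) = 155 - 35 = 120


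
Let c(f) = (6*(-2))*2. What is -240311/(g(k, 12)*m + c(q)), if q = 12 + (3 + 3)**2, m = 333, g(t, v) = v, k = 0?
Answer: -240311/3972 ≈ -60.501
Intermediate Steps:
q = 48 (q = 12 + 6**2 = 12 + 36 = 48)
c(f) = -24 (c(f) = -12*2 = -24)
-240311/(g(k, 12)*m + c(q)) = -240311/(12*333 - 24) = -240311/(3996 - 24) = -240311/3972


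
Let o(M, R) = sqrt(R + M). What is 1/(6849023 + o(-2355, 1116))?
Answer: 6849023/46909116055768 - I*sqrt(1239)/46909116055768 ≈ 1.4601e-7 - 7.5038e-13*I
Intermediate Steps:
o(M, R) = sqrt(M + R)
1/(6849023 + o(-2355, 1116)) = 1/(6849023 + sqrt(-2355 + 1116)) = 1/(6849023 + sqrt(-1239)) = 1/(6849023 + I*sqrt(1239))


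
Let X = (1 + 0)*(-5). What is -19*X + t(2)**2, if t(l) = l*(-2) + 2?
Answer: 99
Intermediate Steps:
t(l) = 2 - 2*l (t(l) = -2*l + 2 = 2 - 2*l)
X = -5 (X = 1*(-5) = -5)
-19*X + t(2)**2 = -19*(-5) + (2 - 2*2)**2 = 95 + (2 - 4)**2 = 95 + (-2)**2 = 95 + 4 = 99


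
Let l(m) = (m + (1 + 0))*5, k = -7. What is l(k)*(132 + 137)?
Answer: -8070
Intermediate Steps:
l(m) = 5 + 5*m (l(m) = (m + 1)*5 = (1 + m)*5 = 5 + 5*m)
l(k)*(132 + 137) = (5 + 5*(-7))*(132 + 137) = (5 - 35)*269 = -30*269 = -8070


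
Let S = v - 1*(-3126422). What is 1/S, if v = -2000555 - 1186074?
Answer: -1/60207 ≈ -1.6609e-5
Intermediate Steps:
v = -3186629
S = -60207 (S = -3186629 - 1*(-3126422) = -3186629 + 3126422 = -60207)
1/S = 1/(-60207) = -1/60207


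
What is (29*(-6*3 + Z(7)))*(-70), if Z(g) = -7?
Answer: 50750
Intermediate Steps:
(29*(-6*3 + Z(7)))*(-70) = (29*(-6*3 - 7))*(-70) = (29*(-18 - 7))*(-70) = (29*(-25))*(-70) = -725*(-70) = 50750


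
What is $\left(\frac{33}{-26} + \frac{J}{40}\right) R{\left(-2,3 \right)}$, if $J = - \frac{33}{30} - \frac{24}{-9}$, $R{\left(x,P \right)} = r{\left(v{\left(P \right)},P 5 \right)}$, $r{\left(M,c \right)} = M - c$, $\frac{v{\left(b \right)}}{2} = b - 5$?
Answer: $\frac{364591}{15600} \approx 23.371$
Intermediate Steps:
$v{\left(b \right)} = -10 + 2 b$ ($v{\left(b \right)} = 2 \left(b - 5\right) = 2 \left(-5 + b\right) = -10 + 2 b$)
$R{\left(x,P \right)} = -10 - 3 P$ ($R{\left(x,P \right)} = \left(-10 + 2 P\right) - P 5 = \left(-10 + 2 P\right) - 5 P = -10 - 3 P$)
$J = \frac{47}{30}$ ($J = \left(-33\right) \frac{1}{30} - - \frac{8}{3} = - \frac{11}{10} + \frac{8}{3} = \frac{47}{30} \approx 1.5667$)
$\left(\frac{33}{-26} + \frac{J}{40}\right) R{\left(-2,3 \right)} = \left(\frac{33}{-26} + \frac{47}{30 \cdot 40}\right) \left(-10 - 9\right) = \left(33 \left(- \frac{1}{26}\right) + \frac{47}{30} \cdot \frac{1}{40}\right) \left(-10 - 9\right) = \left(- \frac{33}{26} + \frac{47}{1200}\right) \left(-19\right) = \left(- \frac{19189}{15600}\right) \left(-19\right) = \frac{364591}{15600}$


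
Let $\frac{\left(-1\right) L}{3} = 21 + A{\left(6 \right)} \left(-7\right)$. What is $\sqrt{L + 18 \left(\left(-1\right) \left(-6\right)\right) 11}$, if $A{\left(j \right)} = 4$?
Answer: $\sqrt{1209} \approx 34.771$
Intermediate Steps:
$L = 21$ ($L = - 3 \left(21 + 4 \left(-7\right)\right) = - 3 \left(21 - 28\right) = \left(-3\right) \left(-7\right) = 21$)
$\sqrt{L + 18 \left(\left(-1\right) \left(-6\right)\right) 11} = \sqrt{21 + 18 \left(\left(-1\right) \left(-6\right)\right) 11} = \sqrt{21 + 18 \cdot 6 \cdot 11} = \sqrt{21 + 108 \cdot 11} = \sqrt{21 + 1188} = \sqrt{1209}$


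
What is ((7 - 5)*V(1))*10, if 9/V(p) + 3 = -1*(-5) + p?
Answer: 60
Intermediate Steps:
V(p) = 9/(2 + p) (V(p) = 9/(-3 + (-1*(-5) + p)) = 9/(-3 + (5 + p)) = 9/(2 + p))
((7 - 5)*V(1))*10 = ((7 - 5)*(9/(2 + 1)))*10 = (2*(9/3))*10 = (2*(9*(1/3)))*10 = (2*3)*10 = 6*10 = 60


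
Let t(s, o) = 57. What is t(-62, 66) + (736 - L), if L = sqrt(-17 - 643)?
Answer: 793 - 2*I*sqrt(165) ≈ 793.0 - 25.69*I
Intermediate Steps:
L = 2*I*sqrt(165) (L = sqrt(-660) = 2*I*sqrt(165) ≈ 25.69*I)
t(-62, 66) + (736 - L) = 57 + (736 - 2*I*sqrt(165)) = 793 - 2*I*sqrt(165)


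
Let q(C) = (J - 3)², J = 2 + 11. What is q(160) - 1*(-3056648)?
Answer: 3056748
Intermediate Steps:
J = 13
q(C) = 100 (q(C) = (13 - 3)² = 10² = 100)
q(160) - 1*(-3056648) = 100 - 1*(-3056648) = 100 + 3056648 = 3056748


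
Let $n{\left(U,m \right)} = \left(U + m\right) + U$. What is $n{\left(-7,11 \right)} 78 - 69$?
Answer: $-303$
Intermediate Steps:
$n{\left(U,m \right)} = m + 2 U$
$n{\left(-7,11 \right)} 78 - 69 = \left(11 + 2 \left(-7\right)\right) 78 - 69 = \left(11 - 14\right) 78 - 69 = \left(-3\right) 78 - 69 = -234 - 69 = -303$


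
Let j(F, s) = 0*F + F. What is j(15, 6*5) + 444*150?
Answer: 66615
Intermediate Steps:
j(F, s) = F (j(F, s) = 0 + F = F)
j(15, 6*5) + 444*150 = 15 + 444*150 = 15 + 66600 = 66615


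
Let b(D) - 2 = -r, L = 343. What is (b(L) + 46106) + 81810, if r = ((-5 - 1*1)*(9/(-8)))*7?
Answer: 511483/4 ≈ 1.2787e+5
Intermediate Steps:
r = 189/4 (r = ((-5 - 1)*(9*(-⅛)))*7 = -6*(-9/8)*7 = (27/4)*7 = 189/4 ≈ 47.250)
b(D) = -181/4 (b(D) = 2 - 1*189/4 = 2 - 189/4 = -181/4)
(b(L) + 46106) + 81810 = (-181/4 + 46106) + 81810 = 184243/4 + 81810 = 511483/4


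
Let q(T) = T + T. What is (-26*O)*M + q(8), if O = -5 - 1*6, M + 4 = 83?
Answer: 22610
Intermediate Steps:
M = 79 (M = -4 + 83 = 79)
O = -11 (O = -5 - 6 = -11)
q(T) = 2*T
(-26*O)*M + q(8) = -26*(-11)*79 + 2*8 = 286*79 + 16 = 22594 + 16 = 22610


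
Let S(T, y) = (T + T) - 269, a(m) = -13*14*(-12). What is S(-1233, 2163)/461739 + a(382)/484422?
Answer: -52742699/37279421643 ≈ -0.0014148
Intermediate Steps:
a(m) = 2184 (a(m) = -182*(-12) = 2184)
S(T, y) = -269 + 2*T (S(T, y) = 2*T - 269 = -269 + 2*T)
S(-1233, 2163)/461739 + a(382)/484422 = (-269 + 2*(-1233))/461739 + 2184/484422 = (-269 - 2466)*(1/461739) + 2184*(1/484422) = -2735*1/461739 + 364/80737 = -2735/461739 + 364/80737 = -52742699/37279421643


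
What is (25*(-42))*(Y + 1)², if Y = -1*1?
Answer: 0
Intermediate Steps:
Y = -1
(25*(-42))*(Y + 1)² = (25*(-42))*(-1 + 1)² = -1050*0² = -1050*0 = 0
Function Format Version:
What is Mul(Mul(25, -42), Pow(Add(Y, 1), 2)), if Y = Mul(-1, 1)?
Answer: 0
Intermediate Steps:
Y = -1
Mul(Mul(25, -42), Pow(Add(Y, 1), 2)) = Mul(Mul(25, -42), Pow(Add(-1, 1), 2)) = Mul(-1050, Pow(0, 2)) = Mul(-1050, 0) = 0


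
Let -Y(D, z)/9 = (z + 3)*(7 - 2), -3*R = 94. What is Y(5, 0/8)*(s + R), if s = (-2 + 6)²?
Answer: 2070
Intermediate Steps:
R = -94/3 (R = -⅓*94 = -94/3 ≈ -31.333)
s = 16 (s = 4² = 16)
Y(D, z) = -135 - 45*z (Y(D, z) = -9*(z + 3)*(7 - 2) = -9*(3 + z)*5 = -9*(15 + 5*z) = -135 - 45*z)
Y(5, 0/8)*(s + R) = (-135 - 0/8)*(16 - 94/3) = (-135 - 0/8)*(-46/3) = (-135 - 45*0)*(-46/3) = (-135 + 0)*(-46/3) = -135*(-46/3) = 2070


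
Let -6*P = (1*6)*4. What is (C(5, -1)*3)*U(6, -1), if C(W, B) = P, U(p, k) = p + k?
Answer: -60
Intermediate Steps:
U(p, k) = k + p
P = -4 (P = -1*6*4/6 = -4 ≈ -4.0000)
C(W, B) = -4
(C(5, -1)*3)*U(6, -1) = (-4*3)*(-1 + 6) = -12*5 = -60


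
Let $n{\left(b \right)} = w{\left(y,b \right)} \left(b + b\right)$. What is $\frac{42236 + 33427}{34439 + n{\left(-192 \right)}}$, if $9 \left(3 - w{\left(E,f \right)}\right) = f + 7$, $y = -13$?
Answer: $\frac{32427}{10883} \approx 2.9796$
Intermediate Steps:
$w{\left(E,f \right)} = \frac{20}{9} - \frac{f}{9}$ ($w{\left(E,f \right)} = 3 - \frac{f + 7}{9} = 3 - \frac{7 + f}{9} = 3 - \left(\frac{7}{9} + \frac{f}{9}\right) = \frac{20}{9} - \frac{f}{9}$)
$n{\left(b \right)} = 2 b \left(\frac{20}{9} - \frac{b}{9}\right)$ ($n{\left(b \right)} = \left(\frac{20}{9} - \frac{b}{9}\right) \left(b + b\right) = \left(\frac{20}{9} - \frac{b}{9}\right) 2 b = 2 b \left(\frac{20}{9} - \frac{b}{9}\right)$)
$\frac{42236 + 33427}{34439 + n{\left(-192 \right)}} = \frac{42236 + 33427}{34439 + \frac{2}{9} \left(-192\right) \left(20 - -192\right)} = \frac{75663}{34439 + \frac{2}{9} \left(-192\right) \left(20 + 192\right)} = \frac{75663}{34439 + \frac{2}{9} \left(-192\right) 212} = \frac{75663}{34439 - \frac{27136}{3}} = \frac{75663}{\frac{76181}{3}} = 75663 \cdot \frac{3}{76181} = \frac{32427}{10883}$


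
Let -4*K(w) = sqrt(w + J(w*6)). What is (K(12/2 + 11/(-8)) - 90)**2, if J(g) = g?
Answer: (1440 + sqrt(518))**2/256 ≈ 8358.1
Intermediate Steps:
K(w) = -sqrt(7)*sqrt(w)/4 (K(w) = -sqrt(w + w*6)/4 = -sqrt(w + 6*w)/4 = -sqrt(7)*sqrt(w)/4)
(K(12/2 + 11/(-8)) - 90)**2 = (-sqrt(7)*sqrt(12/2 + 11/(-8))/4 - 90)**2 = (-sqrt(7)*sqrt(12*(1/2) + 11*(-1/8))/4 - 90)**2 = (-sqrt(7)*sqrt(6 - 11/8)/4 - 90)**2 = (-sqrt(7)*sqrt(37/8)/4 - 90)**2 = (-sqrt(7)*sqrt(74)/4/4 - 90)**2 = (-sqrt(518)/16 - 90)**2 = (-90 - sqrt(518)/16)**2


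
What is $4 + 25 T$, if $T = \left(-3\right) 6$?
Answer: $-446$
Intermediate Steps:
$T = -18$
$4 + 25 T = 4 + 25 \left(-18\right) = 4 - 450 = -446$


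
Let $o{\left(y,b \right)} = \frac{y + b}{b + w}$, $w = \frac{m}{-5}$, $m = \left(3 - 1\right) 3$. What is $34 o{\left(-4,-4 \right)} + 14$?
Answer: $\frac{862}{13} \approx 66.308$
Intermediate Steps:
$m = 6$ ($m = 2 \cdot 3 = 6$)
$w = - \frac{6}{5}$ ($w = \frac{6}{-5} = 6 \left(- \frac{1}{5}\right) = - \frac{6}{5} \approx -1.2$)
$o{\left(y,b \right)} = \frac{b + y}{- \frac{6}{5} + b}$ ($o{\left(y,b \right)} = \frac{y + b}{b - \frac{6}{5}} = \frac{b + y}{- \frac{6}{5} + b}$)
$34 o{\left(-4,-4 \right)} + 14 = 34 \frac{5 \left(-4 - 4\right)}{-6 + 5 \left(-4\right)} + 14 = 34 \cdot 5 \frac{1}{-6 - 20} \left(-8\right) + 14 = 34 \cdot 5 \frac{1}{-26} \left(-8\right) + 14 = 34 \cdot 5 \left(- \frac{1}{26}\right) \left(-8\right) + 14 = 34 \cdot \frac{20}{13} + 14 = \frac{680}{13} + 14 = \frac{862}{13}$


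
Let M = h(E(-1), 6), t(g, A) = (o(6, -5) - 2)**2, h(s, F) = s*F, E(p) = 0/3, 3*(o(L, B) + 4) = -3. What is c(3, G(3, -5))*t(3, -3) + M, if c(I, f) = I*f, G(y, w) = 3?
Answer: 441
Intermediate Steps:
o(L, B) = -5 (o(L, B) = -4 + (1/3)*(-3) = -4 - 1 = -5)
E(p) = 0 (E(p) = 0*(1/3) = 0)
h(s, F) = F*s
t(g, A) = 49 (t(g, A) = (-5 - 2)**2 = (-7)**2 = 49)
M = 0 (M = 6*0 = 0)
c(3, G(3, -5))*t(3, -3) + M = (3*3)*49 + 0 = 9*49 + 0 = 441 + 0 = 441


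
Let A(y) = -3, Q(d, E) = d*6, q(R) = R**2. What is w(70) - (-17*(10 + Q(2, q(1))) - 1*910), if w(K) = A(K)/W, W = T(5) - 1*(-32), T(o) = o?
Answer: 47505/37 ≈ 1283.9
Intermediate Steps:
Q(d, E) = 6*d
W = 37 (W = 5 - 1*(-32) = 5 + 32 = 37)
w(K) = -3/37
w(70) - (-17*(10 + Q(2, q(1))) - 1*910) = -3/37 - (-17*(10 + 6*2) - 1*910) = -3/37 - (-17*(10 + 12) - 910) = -3/37 - (-17*22 - 910) = -3/37 - (-374 - 910) = -3/37 - 1*(-1284) = -3/37 + 1284 = 47505/37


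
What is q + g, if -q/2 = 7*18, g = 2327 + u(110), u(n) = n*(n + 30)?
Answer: 17475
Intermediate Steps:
u(n) = n*(30 + n)
g = 17727 (g = 2327 + 110*(30 + 110) = 2327 + 110*140 = 2327 + 15400 = 17727)
q = -252 (q = -14*18 = -2*126 = -252)
q + g = -252 + 17727 = 17475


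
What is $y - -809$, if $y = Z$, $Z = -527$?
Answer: $282$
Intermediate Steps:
$y = -527$
$y - -809 = -527 - -809 = -527 + 809 = 282$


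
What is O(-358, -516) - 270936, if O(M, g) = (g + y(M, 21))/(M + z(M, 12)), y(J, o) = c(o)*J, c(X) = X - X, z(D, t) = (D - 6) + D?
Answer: -24384197/90 ≈ -2.7094e+5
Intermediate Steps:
z(D, t) = -6 + 2*D (z(D, t) = (-6 + D) + D = -6 + 2*D)
c(X) = 0
y(J, o) = 0 (y(J, o) = 0*J = 0)
O(M, g) = g/(-6 + 3*M) (O(M, g) = (g + 0)/(M + (-6 + 2*M)) = g/(-6 + 3*M))
O(-358, -516) - 270936 = (⅓)*(-516)/(-2 - 358) - 270936 = (⅓)*(-516)/(-360) - 270936 = (⅓)*(-516)*(-1/360) - 270936 = 43/90 - 270936 = -24384197/90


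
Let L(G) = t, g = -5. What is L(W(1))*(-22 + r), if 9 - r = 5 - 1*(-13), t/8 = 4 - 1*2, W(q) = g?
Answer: -496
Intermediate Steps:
W(q) = -5
t = 16 (t = 8*(4 - 1*2) = 8*(4 - 2) = 8*2 = 16)
L(G) = 16
r = -9 (r = 9 - (5 - 1*(-13)) = 9 - (5 + 13) = 9 - 1*18 = 9 - 18 = -9)
L(W(1))*(-22 + r) = 16*(-22 - 9) = 16*(-31) = -496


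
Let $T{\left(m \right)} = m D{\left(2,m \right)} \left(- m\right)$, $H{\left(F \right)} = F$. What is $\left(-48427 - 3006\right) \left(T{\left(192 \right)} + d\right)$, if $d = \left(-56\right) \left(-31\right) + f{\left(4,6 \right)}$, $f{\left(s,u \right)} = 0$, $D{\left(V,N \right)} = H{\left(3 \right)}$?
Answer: $5598790648$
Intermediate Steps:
$D{\left(V,N \right)} = 3$
$d = 1736$ ($d = \left(-56\right) \left(-31\right) + 0 = 1736 + 0 = 1736$)
$T{\left(m \right)} = - 3 m^{2}$ ($T{\left(m \right)} = m 3 \left(- m\right) = 3 m \left(- m\right) = - 3 m^{2}$)
$\left(-48427 - 3006\right) \left(T{\left(192 \right)} + d\right) = \left(-48427 - 3006\right) \left(- 3 \cdot 192^{2} + 1736\right) = - 51433 \left(\left(-3\right) 36864 + 1736\right) = - 51433 \left(-110592 + 1736\right) = \left(-51433\right) \left(-108856\right) = 5598790648$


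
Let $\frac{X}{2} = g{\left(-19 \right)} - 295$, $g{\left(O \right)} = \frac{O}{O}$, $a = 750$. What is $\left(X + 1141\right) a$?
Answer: $414750$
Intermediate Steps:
$g{\left(O \right)} = 1$
$X = -588$ ($X = 2 \left(1 - 295\right) = 2 \left(-294\right) = -588$)
$\left(X + 1141\right) a = \left(-588 + 1141\right) 750 = 553 \cdot 750 = 414750$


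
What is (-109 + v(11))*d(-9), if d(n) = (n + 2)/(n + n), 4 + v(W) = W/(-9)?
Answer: -3598/81 ≈ -44.420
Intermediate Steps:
v(W) = -4 - W/9 (v(W) = -4 + W/(-9) = -4 + W*(-⅑) = -4 - W/9)
d(n) = (2 + n)/(2*n) (d(n) = (2 + n)/((2*n)) = (2 + n)*(1/(2*n)) = (2 + n)/(2*n))
(-109 + v(11))*d(-9) = (-109 + (-4 - ⅑*11))*((½)*(2 - 9)/(-9)) = (-109 + (-4 - 11/9))*((½)*(-⅑)*(-7)) = (-109 - 47/9)*(7/18) = -1028/9*7/18 = -3598/81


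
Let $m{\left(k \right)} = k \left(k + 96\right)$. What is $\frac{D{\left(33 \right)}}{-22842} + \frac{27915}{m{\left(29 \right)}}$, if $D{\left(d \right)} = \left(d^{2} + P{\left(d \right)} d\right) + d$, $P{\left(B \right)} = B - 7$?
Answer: $\frac{7005077}{920025} \approx 7.614$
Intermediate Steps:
$P{\left(B \right)} = -7 + B$ ($P{\left(B \right)} = B - 7 = -7 + B$)
$D{\left(d \right)} = d + d^{2} + d \left(-7 + d\right)$ ($D{\left(d \right)} = \left(d^{2} + \left(-7 + d\right) d\right) + d = \left(d^{2} + d \left(-7 + d\right)\right) + d = d + d^{2} + d \left(-7 + d\right)$)
$m{\left(k \right)} = k \left(96 + k\right)$
$\frac{D{\left(33 \right)}}{-22842} + \frac{27915}{m{\left(29 \right)}} = \frac{2 \cdot 33 \left(-3 + 33\right)}{-22842} + \frac{27915}{29 \left(96 + 29\right)} = 2 \cdot 33 \cdot 30 \left(- \frac{1}{22842}\right) + \frac{27915}{29 \cdot 125} = 1980 \left(- \frac{1}{22842}\right) + \frac{27915}{3625} = - \frac{110}{1269} + 27915 \cdot \frac{1}{3625} = - \frac{110}{1269} + \frac{5583}{725} = \frac{7005077}{920025}$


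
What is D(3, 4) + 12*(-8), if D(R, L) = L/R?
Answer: -284/3 ≈ -94.667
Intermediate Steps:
D(3, 4) + 12*(-8) = 4/3 + 12*(-8) = 4*(1/3) - 96 = 4/3 - 96 = -284/3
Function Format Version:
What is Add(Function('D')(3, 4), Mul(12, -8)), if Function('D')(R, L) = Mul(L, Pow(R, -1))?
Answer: Rational(-284, 3) ≈ -94.667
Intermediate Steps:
Add(Function('D')(3, 4), Mul(12, -8)) = Add(Mul(4, Pow(3, -1)), Mul(12, -8)) = Add(Mul(4, Rational(1, 3)), -96) = Add(Rational(4, 3), -96) = Rational(-284, 3)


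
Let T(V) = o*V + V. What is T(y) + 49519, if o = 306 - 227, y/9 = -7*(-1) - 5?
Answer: 50959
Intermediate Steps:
y = 18 (y = 9*(-7*(-1) - 5) = 9*(7 - 5) = 9*2 = 18)
o = 79
T(V) = 80*V (T(V) = 79*V + V = 80*V)
T(y) + 49519 = 80*18 + 49519 = 1440 + 49519 = 50959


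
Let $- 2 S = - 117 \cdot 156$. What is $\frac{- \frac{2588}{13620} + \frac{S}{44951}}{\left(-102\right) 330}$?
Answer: $- \frac{1990733}{5151937497300} \approx -3.864 \cdot 10^{-7}$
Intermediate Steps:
$S = 9126$ ($S = - \frac{\left(-1\right) 117 \cdot 156}{2} = - \frac{\left(-1\right) 18252}{2} = \left(- \frac{1}{2}\right) \left(-18252\right) = 9126$)
$\frac{- \frac{2588}{13620} + \frac{S}{44951}}{\left(-102\right) 330} = \frac{- \frac{2588}{13620} + \frac{9126}{44951}}{\left(-102\right) 330} = \frac{\left(-2588\right) \frac{1}{13620} + 9126 \cdot \frac{1}{44951}}{-33660} = \left(- \frac{647}{3405} + \frac{9126}{44951}\right) \left(- \frac{1}{33660}\right) = \frac{1990733}{153058155} \left(- \frac{1}{33660}\right) = - \frac{1990733}{5151937497300}$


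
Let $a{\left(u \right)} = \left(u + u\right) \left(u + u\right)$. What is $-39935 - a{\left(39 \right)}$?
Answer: $-46019$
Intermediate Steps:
$a{\left(u \right)} = 4 u^{2}$ ($a{\left(u \right)} = 2 u 2 u = 4 u^{2}$)
$-39935 - a{\left(39 \right)} = -39935 - 4 \cdot 39^{2} = -39935 - 4 \cdot 1521 = -39935 - 6084 = -46019$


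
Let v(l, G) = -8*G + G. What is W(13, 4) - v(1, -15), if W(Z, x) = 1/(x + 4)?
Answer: -839/8 ≈ -104.88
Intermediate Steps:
W(Z, x) = 1/(4 + x)
v(l, G) = -7*G
W(13, 4) - v(1, -15) = 1/(4 + 4) - (-7)*(-15) = 1/8 - 1*105 = ⅛ - 105 = -839/8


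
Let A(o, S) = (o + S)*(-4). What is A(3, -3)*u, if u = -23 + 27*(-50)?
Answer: 0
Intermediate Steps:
u = -1373 (u = -23 - 1350 = -1373)
A(o, S) = -4*S - 4*o (A(o, S) = (S + o)*(-4) = -4*S - 4*o)
A(3, -3)*u = (-4*(-3) - 4*3)*(-1373) = (12 - 12)*(-1373) = 0*(-1373) = 0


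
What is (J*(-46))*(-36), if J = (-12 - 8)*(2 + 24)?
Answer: -861120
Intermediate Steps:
J = -520 (J = -20*26 = -520)
(J*(-46))*(-36) = -520*(-46)*(-36) = 23920*(-36) = -861120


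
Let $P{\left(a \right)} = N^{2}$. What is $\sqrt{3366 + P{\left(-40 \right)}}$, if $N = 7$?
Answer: $\sqrt{3415} \approx 58.438$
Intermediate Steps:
$P{\left(a \right)} = 49$ ($P{\left(a \right)} = 7^{2} = 49$)
$\sqrt{3366 + P{\left(-40 \right)}} = \sqrt{3366 + 49} = \sqrt{3415}$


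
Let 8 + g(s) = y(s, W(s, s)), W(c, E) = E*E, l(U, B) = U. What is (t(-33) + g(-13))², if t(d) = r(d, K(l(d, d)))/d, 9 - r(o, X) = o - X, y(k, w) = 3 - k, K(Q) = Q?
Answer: 7225/121 ≈ 59.711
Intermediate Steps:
W(c, E) = E²
r(o, X) = 9 + X - o (r(o, X) = 9 - (o - X) = 9 + (X - o) = 9 + X - o)
g(s) = -5 - s (g(s) = -8 + (3 - s) = -5 - s)
t(d) = 9/d (t(d) = (9 + d - d)/d = 9/d)
(t(-33) + g(-13))² = (9/(-33) + (-5 - 1*(-13)))² = (9*(-1/33) + (-5 + 13))² = (-3/11 + 8)² = (85/11)² = 7225/121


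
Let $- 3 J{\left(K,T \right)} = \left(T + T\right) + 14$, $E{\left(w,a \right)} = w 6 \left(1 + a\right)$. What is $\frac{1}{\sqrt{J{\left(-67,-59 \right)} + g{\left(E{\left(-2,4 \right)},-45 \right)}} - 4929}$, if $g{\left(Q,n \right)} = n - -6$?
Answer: $- \frac{14787}{72885136} - \frac{i \sqrt{39}}{72885136} \approx -0.00020288 - 8.5683 \cdot 10^{-8} i$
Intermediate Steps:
$E{\left(w,a \right)} = 6 w \left(1 + a\right)$
$g{\left(Q,n \right)} = 6 + n$ ($g{\left(Q,n \right)} = n + 6 = 6 + n$)
$J{\left(K,T \right)} = - \frac{14}{3} - \frac{2 T}{3}$ ($J{\left(K,T \right)} = - \frac{\left(T + T\right) + 14}{3} = - \frac{2 T + 14}{3} = - \frac{14 + 2 T}{3} = - \frac{14}{3} - \frac{2 T}{3}$)
$\frac{1}{\sqrt{J{\left(-67,-59 \right)} + g{\left(E{\left(-2,4 \right)},-45 \right)}} - 4929} = \frac{1}{\sqrt{\left(- \frac{14}{3} - - \frac{118}{3}\right) + \left(6 - 45\right)} - 4929} = \frac{1}{\sqrt{\left(- \frac{14}{3} + \frac{118}{3}\right) - 39} - 4929} = \frac{1}{\sqrt{\frac{104}{3} - 39} - 4929} = \frac{1}{\sqrt{- \frac{13}{3}} - 4929} = \frac{1}{\frac{i \sqrt{39}}{3} - 4929} = \frac{1}{-4929 + \frac{i \sqrt{39}}{3}}$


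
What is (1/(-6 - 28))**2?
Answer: 1/1156 ≈ 0.00086505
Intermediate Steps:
(1/(-6 - 28))**2 = (1/(-34))**2 = (-1/34)**2 = 1/1156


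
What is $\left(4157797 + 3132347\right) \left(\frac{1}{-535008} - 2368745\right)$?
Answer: $- \frac{96237306748013379}{5573} \approx -1.7268 \cdot 10^{13}$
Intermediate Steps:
$\left(4157797 + 3132347\right) \left(\frac{1}{-535008} - 2368745\right) = 7290144 \left(- \frac{1}{535008} - 2368745\right) = 7290144 \left(- \frac{1267297524961}{535008}\right) = - \frac{96237306748013379}{5573}$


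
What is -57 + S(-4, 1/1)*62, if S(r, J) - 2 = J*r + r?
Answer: -429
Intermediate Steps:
S(r, J) = 2 + r + J*r (S(r, J) = 2 + (J*r + r) = 2 + (r + J*r) = 2 + r + J*r)
-57 + S(-4, 1/1)*62 = -57 + (2 - 4 + (1/1)*(-4))*62 = -57 + (2 - 4 + (1*1)*(-4))*62 = -57 + (2 - 4 + 1*(-4))*62 = -57 + (2 - 4 - 4)*62 = -57 - 6*62 = -57 - 372 = -429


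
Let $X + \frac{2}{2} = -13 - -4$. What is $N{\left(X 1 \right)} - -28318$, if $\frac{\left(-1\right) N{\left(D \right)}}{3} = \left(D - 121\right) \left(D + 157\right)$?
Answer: $86089$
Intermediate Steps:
$X = -10$ ($X = -1 - 9 = -10$)
$N{\left(D \right)} = - 3 \left(-121 + D\right) \left(157 + D\right)$ ($N{\left(D \right)} = - 3 \left(D - 121\right) \left(D + 157\right) = - 3 \left(-121 + D\right) \left(157 + D\right)$)
$N{\left(X 1 \right)} - -28318 = \left(56991 - 108 \left(\left(-10\right) 1\right) - 3 \left(\left(-10\right) 1\right)^{2}\right) - -28318 = \left(56991 - -1080 - 3 \left(-10\right)^{2}\right) + 28318 = \left(56991 + 1080 - 300\right) + 28318 = 57771 + 28318 = 86089$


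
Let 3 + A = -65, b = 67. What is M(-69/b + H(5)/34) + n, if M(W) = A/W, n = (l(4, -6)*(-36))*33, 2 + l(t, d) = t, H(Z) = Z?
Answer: -4623232/2011 ≈ -2299.0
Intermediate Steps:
l(t, d) = -2 + t
A = -68 (A = -3 - 65 = -68)
n = -2376 (n = ((-2 + 4)*(-36))*33 = (2*(-36))*33 = -72*33 = -2376)
M(W) = -68/W
M(-69/b + H(5)/34) + n = -68/(-69/67 + 5/34) - 2376 = -68/(-2011/2278) - 2376 = -68*(-2278/2011) - 2376 = 154904/2011 - 2376 = -4623232/2011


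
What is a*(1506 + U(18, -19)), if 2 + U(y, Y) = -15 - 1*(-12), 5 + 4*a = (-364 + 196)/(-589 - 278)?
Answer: -2084889/1156 ≈ -1803.5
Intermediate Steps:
a = -1389/1156 (a = -5/4 + ((-364 + 196)/(-589 - 278))/4 = -5/4 + (-168/(-867))/4 = -5/4 + (-168*(-1/867))/4 = -5/4 + (¼)*(56/289) = -5/4 + 14/289 = -1389/1156 ≈ -1.2016)
U(y, Y) = -5 (U(y, Y) = -2 + (-15 - 1*(-12)) = -2 + (-15 + 12) = -2 - 3 = -5)
a*(1506 + U(18, -19)) = -1389*(1506 - 5)/1156 = -1389/1156*1501 = -2084889/1156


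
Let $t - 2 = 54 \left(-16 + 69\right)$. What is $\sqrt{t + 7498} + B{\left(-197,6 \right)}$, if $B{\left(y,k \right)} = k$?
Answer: $6 + \sqrt{10362} \approx 107.79$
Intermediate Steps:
$t = 2864$ ($t = 2 + 54 \left(-16 + 69\right) = 2 + 54 \cdot 53 = 2 + 2862 = 2864$)
$\sqrt{t + 7498} + B{\left(-197,6 \right)} = \sqrt{2864 + 7498} + 6 = \sqrt{10362} + 6 = 6 + \sqrt{10362}$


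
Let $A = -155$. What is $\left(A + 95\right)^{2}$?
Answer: $3600$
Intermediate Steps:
$\left(A + 95\right)^{2} = \left(-155 + 95\right)^{2} = \left(-60\right)^{2} = 3600$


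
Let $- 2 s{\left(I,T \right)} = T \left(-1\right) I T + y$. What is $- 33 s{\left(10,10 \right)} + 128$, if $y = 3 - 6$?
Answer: $- \frac{32843}{2} \approx -16422.0$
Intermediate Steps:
$y = -3$ ($y = 3 - 6 = -3$)
$s{\left(I,T \right)} = \frac{3}{2} + \frac{I T^{2}}{2}$ ($s{\left(I,T \right)} = - \frac{T \left(-1\right) I T - 3}{2} = - \frac{- T I T - 3}{2} = - \frac{- I T T - 3}{2} = - \frac{- I T^{2} - 3}{2} = - \frac{-3 - I T^{2}}{2} = \frac{3}{2} + \frac{I T^{2}}{2}$)
$- 33 s{\left(10,10 \right)} + 128 = - 33 \left(\frac{3}{2} + \frac{1}{2} \cdot 10 \cdot 10^{2}\right) + 128 = - 33 \left(\frac{3}{2} + \frac{1}{2} \cdot 10 \cdot 100\right) + 128 = - 33 \left(\frac{3}{2} + 500\right) + 128 = \left(-33\right) \frac{1003}{2} + 128 = - \frac{33099}{2} + 128 = - \frac{32843}{2}$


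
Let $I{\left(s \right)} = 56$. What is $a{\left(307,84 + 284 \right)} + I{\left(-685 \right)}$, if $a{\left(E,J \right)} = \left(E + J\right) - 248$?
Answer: $483$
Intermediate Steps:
$a{\left(E,J \right)} = -248 + E + J$
$a{\left(307,84 + 284 \right)} + I{\left(-685 \right)} = \left(-248 + 307 + \left(84 + 284\right)\right) + 56 = \left(-248 + 307 + 368\right) + 56 = 427 + 56 = 483$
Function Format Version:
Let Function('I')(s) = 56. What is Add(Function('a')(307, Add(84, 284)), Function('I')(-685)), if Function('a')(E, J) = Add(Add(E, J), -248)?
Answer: 483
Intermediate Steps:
Function('a')(E, J) = Add(-248, E, J)
Add(Function('a')(307, Add(84, 284)), Function('I')(-685)) = Add(Add(-248, 307, Add(84, 284)), 56) = Add(Add(-248, 307, 368), 56) = Add(427, 56) = 483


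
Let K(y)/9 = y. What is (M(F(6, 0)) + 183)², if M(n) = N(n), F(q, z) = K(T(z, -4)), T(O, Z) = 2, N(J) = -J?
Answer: 27225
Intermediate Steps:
K(y) = 9*y
F(q, z) = 18 (F(q, z) = 9*2 = 18)
M(n) = -n
(M(F(6, 0)) + 183)² = (-1*18 + 183)² = (-18 + 183)² = 165² = 27225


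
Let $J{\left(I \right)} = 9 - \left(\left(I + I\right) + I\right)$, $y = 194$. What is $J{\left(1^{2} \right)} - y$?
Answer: $-188$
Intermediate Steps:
$J{\left(I \right)} = 9 - 3 I$ ($J{\left(I \right)} = 9 - \left(2 I + I\right) = 9 - 3 I$)
$J{\left(1^{2} \right)} - y = \left(9 - 3 \cdot 1^{2}\right) - 194 = \left(9 - 3\right) - 194 = 6 - 194 = -188$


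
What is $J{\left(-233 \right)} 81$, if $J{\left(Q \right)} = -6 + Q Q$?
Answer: $4396923$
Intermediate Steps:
$J{\left(Q \right)} = -6 + Q^{2}$
$J{\left(-233 \right)} 81 = \left(-6 + \left(-233\right)^{2}\right) 81 = \left(-6 + 54289\right) 81 = 54283 \cdot 81 = 4396923$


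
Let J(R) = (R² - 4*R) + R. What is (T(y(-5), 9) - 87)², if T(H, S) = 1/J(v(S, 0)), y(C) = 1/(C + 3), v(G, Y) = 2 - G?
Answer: 37075921/4900 ≈ 7566.5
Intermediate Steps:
y(C) = 1/(3 + C)
J(R) = R² - 3*R
T(H, S) = 1/((-1 - S)*(2 - S)) (T(H, S) = 1/((2 - S)*(-3 + (2 - S))) = 1/((2 - S)*(-1 - S)) = 1/((-1 - S)*(2 - S)))
(T(y(-5), 9) - 87)² = (1/((1 + 9)*(-2 + 9)) - 87)² = (1/(10*7) - 87)² = ((⅒)*(⅐) - 87)² = (1/70 - 87)² = (-6089/70)² = 37075921/4900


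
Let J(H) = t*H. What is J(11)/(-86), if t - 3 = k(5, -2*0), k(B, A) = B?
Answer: -44/43 ≈ -1.0233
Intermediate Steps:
t = 8 (t = 3 + 5 = 8)
J(H) = 8*H
J(11)/(-86) = (8*11)/(-86) = 88*(-1/86) = -44/43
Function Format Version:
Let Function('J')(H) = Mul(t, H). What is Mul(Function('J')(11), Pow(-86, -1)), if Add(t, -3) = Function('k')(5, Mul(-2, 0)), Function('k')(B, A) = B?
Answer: Rational(-44, 43) ≈ -1.0233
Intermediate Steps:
t = 8 (t = Add(3, 5) = 8)
Function('J')(H) = Mul(8, H)
Mul(Function('J')(11), Pow(-86, -1)) = Mul(Mul(8, 11), Pow(-86, -1)) = Mul(88, Rational(-1, 86)) = Rational(-44, 43)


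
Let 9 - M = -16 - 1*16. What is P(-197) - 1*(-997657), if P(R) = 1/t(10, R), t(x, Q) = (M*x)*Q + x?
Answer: 80570779319/80760 ≈ 9.9766e+5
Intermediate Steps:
M = 41 (M = 9 - (-16 - 1*16) = 9 - (-16 - 16) = 9 - 1*(-32) = 9 + 32 = 41)
t(x, Q) = x + 41*Q*x (t(x, Q) = (41*x)*Q + x = 41*Q*x + x = x + 41*Q*x)
P(R) = 1/(10 + 410*R) (P(R) = 1/(10*(1 + 41*R)) = 1/(10 + 410*R))
P(-197) - 1*(-997657) = 1/(10*(1 + 41*(-197))) - 1*(-997657) = 1/(10*(1 - 8077)) + 997657 = (1/10)/(-8076) + 997657 = (1/10)*(-1/8076) + 997657 = -1/80760 + 997657 = 80570779319/80760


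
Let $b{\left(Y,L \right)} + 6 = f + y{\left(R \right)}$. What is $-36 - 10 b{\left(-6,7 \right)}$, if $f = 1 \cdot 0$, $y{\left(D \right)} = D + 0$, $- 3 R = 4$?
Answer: $\frac{112}{3} \approx 37.333$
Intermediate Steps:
$R = - \frac{4}{3}$ ($R = \left(- \frac{1}{3}\right) 4 = - \frac{4}{3} \approx -1.3333$)
$y{\left(D \right)} = D$
$f = 0$
$b{\left(Y,L \right)} = - \frac{22}{3}$ ($b{\left(Y,L \right)} = -6 + \left(0 - \frac{4}{3}\right) = -6 - \frac{4}{3} = - \frac{22}{3}$)
$-36 - 10 b{\left(-6,7 \right)} = -36 - - \frac{220}{3} = -36 + \frac{220}{3} = \frac{112}{3}$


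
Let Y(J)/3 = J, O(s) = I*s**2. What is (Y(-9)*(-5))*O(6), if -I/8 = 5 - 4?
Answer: -38880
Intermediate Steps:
I = -8 (I = -8*(5 - 4) = -8*1 = -8)
O(s) = -8*s**2
Y(J) = 3*J
(Y(-9)*(-5))*O(6) = ((3*(-9))*(-5))*(-8*6**2) = (-27*(-5))*(-8*36) = 135*(-288) = -38880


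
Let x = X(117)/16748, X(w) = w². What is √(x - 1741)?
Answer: I*√122028352273/8374 ≈ 41.716*I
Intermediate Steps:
x = 13689/16748 (x = 117²/16748 = 13689*(1/16748) = 13689/16748 ≈ 0.81735)
√(x - 1741) = √(13689/16748 - 1741) = √(-29144579/16748) = I*√122028352273/8374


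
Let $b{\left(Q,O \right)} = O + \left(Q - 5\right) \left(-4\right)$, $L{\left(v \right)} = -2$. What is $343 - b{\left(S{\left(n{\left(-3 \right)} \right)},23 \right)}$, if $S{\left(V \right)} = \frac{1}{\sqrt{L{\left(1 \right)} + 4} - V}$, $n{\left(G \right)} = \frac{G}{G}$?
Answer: $304 + 4 \sqrt{2} \approx 309.66$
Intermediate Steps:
$n{\left(G \right)} = 1$
$S{\left(V \right)} = \frac{1}{\sqrt{2} - V}$ ($S{\left(V \right)} = \frac{1}{\sqrt{-2 + 4} - V} = \frac{1}{\sqrt{2} - V}$)
$b{\left(Q,O \right)} = 20 + O - 4 Q$ ($b{\left(Q,O \right)} = O + \left(-5 + Q\right) \left(-4\right) = O - \left(-20 + 4 Q\right) = 20 + O - 4 Q$)
$343 - b{\left(S{\left(n{\left(-3 \right)} \right)},23 \right)} = 343 - \left(20 + 23 - 4 \left(- \frac{1}{1 - \sqrt{2}}\right)\right) = 343 - \left(20 + 23 + \frac{4}{1 - \sqrt{2}}\right) = 343 - \left(43 + \frac{4}{1 - \sqrt{2}}\right) = 300 - \frac{4}{1 - \sqrt{2}}$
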